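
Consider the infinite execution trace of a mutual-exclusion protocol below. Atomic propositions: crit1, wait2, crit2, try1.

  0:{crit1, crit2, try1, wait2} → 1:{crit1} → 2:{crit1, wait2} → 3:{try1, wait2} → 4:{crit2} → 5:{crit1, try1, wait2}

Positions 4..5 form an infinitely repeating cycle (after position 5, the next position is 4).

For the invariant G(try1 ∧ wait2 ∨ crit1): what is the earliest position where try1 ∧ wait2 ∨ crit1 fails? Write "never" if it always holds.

Check try1 ∧ wait2 ∨ crit1 at each position in order: 0 ✓, 1 ✓, 2 ✓, 3 ✓.
At position 4 the labels are {crit2}, so try1 ∧ wait2 ∨ crit1 is false there. This is the first violation.

4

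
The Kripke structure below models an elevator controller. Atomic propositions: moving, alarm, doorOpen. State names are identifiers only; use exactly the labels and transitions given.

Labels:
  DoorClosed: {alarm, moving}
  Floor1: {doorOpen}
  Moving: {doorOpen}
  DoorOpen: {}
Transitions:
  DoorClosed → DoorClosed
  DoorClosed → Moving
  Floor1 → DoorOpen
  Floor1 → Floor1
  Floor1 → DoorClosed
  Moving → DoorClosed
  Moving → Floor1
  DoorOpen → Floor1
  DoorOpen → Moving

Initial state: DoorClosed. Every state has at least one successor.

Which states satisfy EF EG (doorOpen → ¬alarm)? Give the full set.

{DoorClosed, Floor1, Moving, DoorOpen}

States satisfying EG (doorOpen → ¬alarm): {DoorClosed, Floor1, Moving, DoorOpen}.
States satisfying EF EG (doorOpen → ¬alarm): {DoorClosed, Floor1, Moving, DoorOpen}.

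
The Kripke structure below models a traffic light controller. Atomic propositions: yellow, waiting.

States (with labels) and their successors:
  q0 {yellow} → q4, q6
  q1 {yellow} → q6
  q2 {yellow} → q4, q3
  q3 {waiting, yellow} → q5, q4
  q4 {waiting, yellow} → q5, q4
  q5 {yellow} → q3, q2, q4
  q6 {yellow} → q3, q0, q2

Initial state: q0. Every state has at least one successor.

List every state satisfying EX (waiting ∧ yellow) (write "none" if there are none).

States satisfying waiting ∧ yellow: {q3, q4}.
States satisfying EX (waiting ∧ yellow): {q0, q2, q3, q4, q5, q6}.

{q0, q2, q3, q4, q5, q6}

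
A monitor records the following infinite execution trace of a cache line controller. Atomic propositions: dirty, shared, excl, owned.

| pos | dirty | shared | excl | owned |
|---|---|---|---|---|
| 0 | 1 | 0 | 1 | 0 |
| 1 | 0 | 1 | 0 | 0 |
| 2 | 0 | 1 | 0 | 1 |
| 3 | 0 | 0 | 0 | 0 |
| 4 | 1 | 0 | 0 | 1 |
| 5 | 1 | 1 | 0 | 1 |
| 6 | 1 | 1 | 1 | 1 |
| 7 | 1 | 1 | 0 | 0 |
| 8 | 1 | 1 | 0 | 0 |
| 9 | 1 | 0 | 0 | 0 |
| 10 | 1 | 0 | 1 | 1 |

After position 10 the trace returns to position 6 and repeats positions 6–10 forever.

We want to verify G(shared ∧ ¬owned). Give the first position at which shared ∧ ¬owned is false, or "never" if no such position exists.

0

At position 0 the labels are {dirty, excl}, so shared ∧ ¬owned is false there. This is the first violation.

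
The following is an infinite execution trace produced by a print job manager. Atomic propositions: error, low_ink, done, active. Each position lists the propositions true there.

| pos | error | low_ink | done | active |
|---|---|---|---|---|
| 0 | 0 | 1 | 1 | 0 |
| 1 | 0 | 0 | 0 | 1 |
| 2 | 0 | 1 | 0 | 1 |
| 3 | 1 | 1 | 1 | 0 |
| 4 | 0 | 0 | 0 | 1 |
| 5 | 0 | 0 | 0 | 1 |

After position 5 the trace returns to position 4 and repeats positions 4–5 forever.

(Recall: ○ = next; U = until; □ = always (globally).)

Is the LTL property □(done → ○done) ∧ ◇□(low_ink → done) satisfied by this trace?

No

done → ○done must hold at every position from 0 onward. It fails at position 0, so □(done → ○done) is false.
Positions where done holds: 0, 3.
Check ○done at each: 0→fails, 3→fails.
□(low_ink → done) holds at position 3, which is reachable from 0, so ◇□(low_ink → done) holds.
At position 0: □(done → ○done) is false; ◇□(low_ink → done) is true; so □(done → ○done) ∧ ◇□(low_ink → done) is false.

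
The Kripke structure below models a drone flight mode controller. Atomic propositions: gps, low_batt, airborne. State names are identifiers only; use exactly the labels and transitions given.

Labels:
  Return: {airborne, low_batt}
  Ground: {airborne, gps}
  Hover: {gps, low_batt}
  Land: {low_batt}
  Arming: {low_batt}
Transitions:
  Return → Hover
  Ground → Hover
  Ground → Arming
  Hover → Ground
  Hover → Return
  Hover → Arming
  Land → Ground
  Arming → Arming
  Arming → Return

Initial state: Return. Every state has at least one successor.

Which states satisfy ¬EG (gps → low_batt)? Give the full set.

{Ground, Land}

States satisfying gps → low_batt: {Return, Hover, Land, Arming}.
States satisfying EG (gps → low_batt): {Return, Hover, Arming}.
States satisfying ¬EG (gps → low_batt): {Ground, Land}.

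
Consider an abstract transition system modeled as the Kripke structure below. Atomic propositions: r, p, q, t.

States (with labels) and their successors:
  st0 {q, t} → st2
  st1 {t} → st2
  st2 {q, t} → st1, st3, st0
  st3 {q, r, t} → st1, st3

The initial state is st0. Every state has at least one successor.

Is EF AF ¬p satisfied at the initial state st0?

Holds

States satisfying AF ¬p: {st0, st1, st2, st3}.
States satisfying EF AF ¬p: {st0, st1, st2, st3}.
Some path from st0 reaches a state where AF ¬p holds.
st0 ∈ Sat(EF AF ¬p).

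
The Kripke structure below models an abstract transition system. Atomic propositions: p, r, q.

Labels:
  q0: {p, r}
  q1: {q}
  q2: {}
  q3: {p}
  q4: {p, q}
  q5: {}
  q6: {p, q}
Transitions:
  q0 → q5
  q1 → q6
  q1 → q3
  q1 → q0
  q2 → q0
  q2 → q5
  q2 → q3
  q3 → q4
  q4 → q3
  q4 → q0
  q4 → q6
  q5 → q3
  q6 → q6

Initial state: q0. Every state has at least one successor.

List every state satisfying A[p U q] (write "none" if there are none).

{q1, q3, q4, q6}

States satisfying p: {q0, q3, q4, q6}.
States satisfying q: {q1, q4, q6}.
States satisfying A[p U q]: {q1, q3, q4, q6}.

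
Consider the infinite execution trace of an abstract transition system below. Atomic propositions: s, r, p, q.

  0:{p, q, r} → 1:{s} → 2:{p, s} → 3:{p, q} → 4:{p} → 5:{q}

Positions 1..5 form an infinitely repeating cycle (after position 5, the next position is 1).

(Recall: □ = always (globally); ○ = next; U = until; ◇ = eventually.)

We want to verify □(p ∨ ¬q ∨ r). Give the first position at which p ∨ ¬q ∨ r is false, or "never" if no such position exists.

5

Check p ∨ ¬q ∨ r at each position in order: 0 ✓, 1 ✓, 2 ✓, 3 ✓, 4 ✓.
At position 5 the labels are {q}, so p ∨ ¬q ∨ r is false there. This is the first violation.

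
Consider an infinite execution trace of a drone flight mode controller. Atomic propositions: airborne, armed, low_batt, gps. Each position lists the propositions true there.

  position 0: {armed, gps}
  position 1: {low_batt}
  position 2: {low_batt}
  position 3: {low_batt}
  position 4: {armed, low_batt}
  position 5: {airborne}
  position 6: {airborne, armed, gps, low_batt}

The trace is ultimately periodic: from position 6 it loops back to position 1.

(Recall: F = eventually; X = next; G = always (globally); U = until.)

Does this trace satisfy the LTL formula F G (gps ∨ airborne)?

Violated

G (gps ∨ airborne) is false at every position 0..6, so it never becomes true and F G (gps ∨ airborne) fails.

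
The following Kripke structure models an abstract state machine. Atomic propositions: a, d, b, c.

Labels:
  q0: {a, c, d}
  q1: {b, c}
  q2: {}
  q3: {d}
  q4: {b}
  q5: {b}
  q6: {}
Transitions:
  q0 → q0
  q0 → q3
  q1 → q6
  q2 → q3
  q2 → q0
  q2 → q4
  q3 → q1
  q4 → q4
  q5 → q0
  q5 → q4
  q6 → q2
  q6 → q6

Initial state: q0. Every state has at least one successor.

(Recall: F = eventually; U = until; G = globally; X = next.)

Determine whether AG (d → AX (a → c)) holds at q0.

Holds

States satisfying d → AX (a → c): {q0, q1, q2, q3, q4, q5, q6}.
States satisfying AG (d → AX (a → c)): {q0, q1, q2, q3, q4, q5, q6}.
Every state reachable from q0 satisfies d → AX (a → c).
q0 ∈ Sat(AG (d → AX (a → c))).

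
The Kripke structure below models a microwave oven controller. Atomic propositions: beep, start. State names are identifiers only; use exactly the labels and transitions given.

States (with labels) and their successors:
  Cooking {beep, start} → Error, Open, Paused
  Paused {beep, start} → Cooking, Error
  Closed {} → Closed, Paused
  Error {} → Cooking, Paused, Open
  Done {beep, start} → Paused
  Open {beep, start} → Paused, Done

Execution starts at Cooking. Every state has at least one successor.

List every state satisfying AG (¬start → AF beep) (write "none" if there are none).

{Cooking, Paused, Error, Done, Open}

States satisfying ¬start → AF beep: {Cooking, Paused, Error, Done, Open}.
States satisfying AG (¬start → AF beep): {Cooking, Paused, Error, Done, Open}.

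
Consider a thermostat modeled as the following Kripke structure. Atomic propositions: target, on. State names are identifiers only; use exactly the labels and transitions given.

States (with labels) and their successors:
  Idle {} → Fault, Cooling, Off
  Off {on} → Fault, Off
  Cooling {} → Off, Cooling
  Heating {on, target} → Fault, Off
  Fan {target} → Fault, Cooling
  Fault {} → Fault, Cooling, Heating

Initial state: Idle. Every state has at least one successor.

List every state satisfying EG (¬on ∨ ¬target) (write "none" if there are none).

{Idle, Off, Cooling, Fan, Fault}

States satisfying ¬on ∨ ¬target: {Idle, Off, Cooling, Fan, Fault}.
States satisfying EG (¬on ∨ ¬target): {Idle, Off, Cooling, Fan, Fault}.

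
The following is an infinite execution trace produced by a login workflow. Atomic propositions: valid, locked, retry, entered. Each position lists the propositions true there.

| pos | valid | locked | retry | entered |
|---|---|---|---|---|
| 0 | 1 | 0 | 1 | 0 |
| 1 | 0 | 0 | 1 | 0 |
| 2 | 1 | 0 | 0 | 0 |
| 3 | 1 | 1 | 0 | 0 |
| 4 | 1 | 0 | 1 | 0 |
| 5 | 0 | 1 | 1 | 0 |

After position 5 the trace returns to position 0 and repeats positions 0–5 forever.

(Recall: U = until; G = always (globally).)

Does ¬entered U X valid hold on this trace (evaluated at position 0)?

Walking from position 0: X valid first holds at position 1, and ¬entered holds at every earlier position along the way, so ¬entered U X valid holds.

Holds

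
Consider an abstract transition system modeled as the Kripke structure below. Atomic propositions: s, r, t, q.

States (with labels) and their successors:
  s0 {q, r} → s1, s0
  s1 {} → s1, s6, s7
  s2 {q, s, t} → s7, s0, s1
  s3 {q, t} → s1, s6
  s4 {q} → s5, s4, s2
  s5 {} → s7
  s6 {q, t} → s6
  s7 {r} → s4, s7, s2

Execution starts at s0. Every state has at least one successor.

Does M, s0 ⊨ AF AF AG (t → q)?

States satisfying AF AG (t → q): {s0, s1, s2, s3, s4, s5, s6, s7}.
States satisfying AF AF AG (t → q): {s0, s1, s2, s3, s4, s5, s6, s7}.
s0 ∈ Sat(AF AF AG (t → q)).

Satisfied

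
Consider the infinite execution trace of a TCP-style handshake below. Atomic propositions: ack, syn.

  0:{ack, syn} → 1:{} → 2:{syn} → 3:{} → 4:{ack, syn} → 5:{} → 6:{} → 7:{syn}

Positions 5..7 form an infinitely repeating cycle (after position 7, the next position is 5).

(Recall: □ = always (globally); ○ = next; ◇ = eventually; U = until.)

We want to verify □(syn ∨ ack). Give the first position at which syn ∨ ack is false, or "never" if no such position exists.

Check syn ∨ ack at each position in order: 0 ✓.
At position 1 the labels are {}, so syn ∨ ack is false there. This is the first violation.

1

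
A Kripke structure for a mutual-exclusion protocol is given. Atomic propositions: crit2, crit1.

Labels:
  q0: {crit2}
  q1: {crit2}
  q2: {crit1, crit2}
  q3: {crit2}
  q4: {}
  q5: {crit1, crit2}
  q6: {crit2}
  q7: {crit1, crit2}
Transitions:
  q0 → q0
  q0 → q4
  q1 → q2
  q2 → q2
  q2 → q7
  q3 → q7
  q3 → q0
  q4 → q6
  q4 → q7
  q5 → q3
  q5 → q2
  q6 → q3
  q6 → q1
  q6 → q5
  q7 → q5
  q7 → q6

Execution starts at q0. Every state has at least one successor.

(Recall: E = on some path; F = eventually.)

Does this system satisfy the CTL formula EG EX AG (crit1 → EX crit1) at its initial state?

Holds

States satisfying EX AG (crit1 → EX crit1): {q0, q1, q2, q3, q4, q5, q6, q7}.
States satisfying EG EX AG (crit1 → EX crit1): {q0, q1, q2, q3, q4, q5, q6, q7}.
q0 ∈ Sat(EG EX AG (crit1 → EX crit1)).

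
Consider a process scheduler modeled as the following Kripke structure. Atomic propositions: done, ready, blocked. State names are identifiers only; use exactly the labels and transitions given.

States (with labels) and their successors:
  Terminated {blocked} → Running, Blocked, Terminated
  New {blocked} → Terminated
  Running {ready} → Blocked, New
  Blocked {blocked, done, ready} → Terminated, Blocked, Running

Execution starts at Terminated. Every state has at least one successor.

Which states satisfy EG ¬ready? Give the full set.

States satisfying ¬ready: {Terminated, New}.
States satisfying EG ¬ready: {Terminated, New}.

{Terminated, New}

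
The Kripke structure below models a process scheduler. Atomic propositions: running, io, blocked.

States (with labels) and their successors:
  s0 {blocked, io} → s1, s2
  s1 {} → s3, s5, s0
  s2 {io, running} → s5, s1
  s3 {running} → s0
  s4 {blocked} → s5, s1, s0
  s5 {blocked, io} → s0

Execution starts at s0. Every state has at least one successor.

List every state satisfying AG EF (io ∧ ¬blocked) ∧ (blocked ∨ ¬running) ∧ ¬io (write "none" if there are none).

States satisfying EF (io ∧ ¬blocked): {s0, s1, s2, s3, s4, s5}.
States satisfying AG EF (io ∧ ¬blocked): {s0, s1, s2, s3, s4, s5}.
States satisfying ¬running: {s0, s1, s4, s5}.
States satisfying blocked ∨ ¬running: {s0, s1, s4, s5}.
States satisfying ¬io: {s1, s3, s4}.
States satisfying (blocked ∨ ¬running) ∧ ¬io: {s1, s4}.
States satisfying AG EF (io ∧ ¬blocked) ∧ (blocked ∨ ¬running) ∧ ¬io: {s1, s4}.

{s1, s4}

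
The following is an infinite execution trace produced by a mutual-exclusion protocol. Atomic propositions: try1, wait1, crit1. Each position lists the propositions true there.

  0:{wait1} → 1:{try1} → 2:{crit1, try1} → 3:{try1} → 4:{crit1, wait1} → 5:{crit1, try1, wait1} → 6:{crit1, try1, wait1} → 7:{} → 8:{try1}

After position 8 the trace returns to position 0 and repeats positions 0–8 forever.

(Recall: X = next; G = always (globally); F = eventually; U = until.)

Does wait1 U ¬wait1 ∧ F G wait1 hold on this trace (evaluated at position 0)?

Walking from position 0: ¬wait1 first holds at position 1, and wait1 holds at every earlier position along the way, so wait1 U ¬wait1 holds.
G wait1 is false at every position 0..8, so it never becomes true and F G wait1 fails.
At position 0: wait1 U ¬wait1 is true; F G wait1 is false; so wait1 U ¬wait1 ∧ F G wait1 is false.

Does not hold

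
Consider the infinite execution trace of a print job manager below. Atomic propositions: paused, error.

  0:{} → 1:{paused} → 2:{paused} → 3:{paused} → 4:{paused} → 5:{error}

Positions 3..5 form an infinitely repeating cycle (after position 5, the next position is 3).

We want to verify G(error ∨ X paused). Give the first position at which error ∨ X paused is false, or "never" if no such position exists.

Check error ∨ X paused at each position in order: 0 ✓, 1 ✓, 2 ✓, 3 ✓.
At position 4 the labels are {paused} and the next position 5 has {error}, so error ∨ X paused is false there. This is the first violation.

4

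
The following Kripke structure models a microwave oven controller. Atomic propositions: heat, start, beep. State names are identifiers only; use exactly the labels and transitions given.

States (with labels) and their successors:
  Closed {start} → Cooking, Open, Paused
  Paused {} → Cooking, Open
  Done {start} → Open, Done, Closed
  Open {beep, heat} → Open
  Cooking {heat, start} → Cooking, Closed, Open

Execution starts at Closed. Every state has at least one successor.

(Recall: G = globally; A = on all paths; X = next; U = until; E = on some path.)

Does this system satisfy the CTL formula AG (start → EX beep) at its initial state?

Yes

States satisfying start → EX beep: {Closed, Paused, Done, Open, Cooking}.
States satisfying AG (start → EX beep): {Closed, Paused, Done, Open, Cooking}.
Every state reachable from Closed satisfies start → EX beep.
Closed ∈ Sat(AG (start → EX beep)).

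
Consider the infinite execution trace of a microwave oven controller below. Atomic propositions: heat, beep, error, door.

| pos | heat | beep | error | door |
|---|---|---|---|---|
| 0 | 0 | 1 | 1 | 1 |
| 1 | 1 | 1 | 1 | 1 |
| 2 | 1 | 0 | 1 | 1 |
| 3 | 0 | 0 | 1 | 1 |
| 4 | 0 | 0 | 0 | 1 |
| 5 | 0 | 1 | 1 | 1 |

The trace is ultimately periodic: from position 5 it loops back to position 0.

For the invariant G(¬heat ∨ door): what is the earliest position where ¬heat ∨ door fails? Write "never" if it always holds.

¬heat ∨ door holds at every position 0..5, and those are all the positions the trace ever visits, so the invariant G(¬heat ∨ door) is never violated.

never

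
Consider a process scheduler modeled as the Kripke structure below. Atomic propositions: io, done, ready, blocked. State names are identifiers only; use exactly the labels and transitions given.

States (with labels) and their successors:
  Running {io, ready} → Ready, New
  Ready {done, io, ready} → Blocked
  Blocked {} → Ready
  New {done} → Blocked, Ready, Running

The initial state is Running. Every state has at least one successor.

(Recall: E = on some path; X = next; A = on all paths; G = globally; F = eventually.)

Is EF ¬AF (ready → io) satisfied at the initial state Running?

States satisfying ¬AF (ready → io): ∅.
States satisfying EF ¬AF (ready → io): ∅.
No suitable path/successor from Running witnesses the formula.
Running ∉ Sat(EF ¬AF (ready → io)).

Does not hold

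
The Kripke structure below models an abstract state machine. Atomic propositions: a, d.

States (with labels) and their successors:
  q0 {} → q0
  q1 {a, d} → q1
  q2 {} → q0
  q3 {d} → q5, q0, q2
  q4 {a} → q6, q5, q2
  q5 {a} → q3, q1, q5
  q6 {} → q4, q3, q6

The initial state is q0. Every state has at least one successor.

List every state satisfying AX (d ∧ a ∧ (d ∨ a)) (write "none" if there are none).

States satisfying d ∧ a ∧ (d ∨ a): {q1}.
States satisfying AX (d ∧ a ∧ (d ∨ a)): {q1}.

{q1}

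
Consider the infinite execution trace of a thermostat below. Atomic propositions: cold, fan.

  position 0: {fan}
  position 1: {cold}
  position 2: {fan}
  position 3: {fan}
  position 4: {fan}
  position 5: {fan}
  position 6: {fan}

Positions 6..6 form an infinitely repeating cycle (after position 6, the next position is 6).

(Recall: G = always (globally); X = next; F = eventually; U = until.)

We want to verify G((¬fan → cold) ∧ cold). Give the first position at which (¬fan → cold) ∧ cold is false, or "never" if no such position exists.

At position 0 the labels are {fan}, so (¬fan → cold) ∧ cold is false there. This is the first violation.

0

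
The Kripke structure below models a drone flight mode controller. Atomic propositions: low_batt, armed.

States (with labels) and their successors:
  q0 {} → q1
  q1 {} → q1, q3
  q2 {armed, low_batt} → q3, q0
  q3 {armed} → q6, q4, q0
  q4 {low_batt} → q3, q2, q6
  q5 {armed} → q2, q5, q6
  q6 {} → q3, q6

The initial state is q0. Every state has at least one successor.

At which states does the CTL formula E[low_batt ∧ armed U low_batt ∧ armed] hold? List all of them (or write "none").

States satisfying low_batt ∧ armed: {q2}.
States satisfying E[low_batt ∧ armed U low_batt ∧ armed]: {q2}.

{q2}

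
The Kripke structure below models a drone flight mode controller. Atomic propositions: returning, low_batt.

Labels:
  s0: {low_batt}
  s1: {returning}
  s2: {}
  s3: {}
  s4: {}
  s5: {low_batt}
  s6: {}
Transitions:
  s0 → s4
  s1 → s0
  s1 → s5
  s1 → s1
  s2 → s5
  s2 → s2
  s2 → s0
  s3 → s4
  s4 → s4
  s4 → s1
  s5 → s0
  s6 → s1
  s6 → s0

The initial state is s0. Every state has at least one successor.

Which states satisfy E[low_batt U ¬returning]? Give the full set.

States satisfying low_batt: {s0, s5}.
States satisfying ¬returning: {s0, s2, s3, s4, s5, s6}.
States satisfying E[low_batt U ¬returning]: {s0, s2, s3, s4, s5, s6}.

{s0, s2, s3, s4, s5, s6}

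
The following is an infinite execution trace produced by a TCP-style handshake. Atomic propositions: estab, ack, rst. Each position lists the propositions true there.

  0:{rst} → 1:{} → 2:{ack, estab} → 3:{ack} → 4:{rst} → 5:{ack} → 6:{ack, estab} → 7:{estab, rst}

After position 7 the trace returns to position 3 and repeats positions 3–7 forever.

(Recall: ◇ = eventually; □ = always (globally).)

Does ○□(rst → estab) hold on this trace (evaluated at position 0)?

Does not hold

The position after 0 is 1; □(rst → estab) is false there.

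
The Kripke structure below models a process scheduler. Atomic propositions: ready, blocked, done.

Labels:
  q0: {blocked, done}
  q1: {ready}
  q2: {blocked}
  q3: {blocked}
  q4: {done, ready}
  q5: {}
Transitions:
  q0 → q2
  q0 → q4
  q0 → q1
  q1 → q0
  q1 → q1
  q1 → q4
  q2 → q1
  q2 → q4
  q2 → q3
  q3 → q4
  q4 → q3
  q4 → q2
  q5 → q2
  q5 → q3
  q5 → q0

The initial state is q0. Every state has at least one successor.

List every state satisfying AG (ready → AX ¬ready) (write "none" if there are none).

none

States satisfying ready → AX ¬ready: {q0, q2, q3, q4, q5}.
States satisfying AG (ready → AX ¬ready): ∅.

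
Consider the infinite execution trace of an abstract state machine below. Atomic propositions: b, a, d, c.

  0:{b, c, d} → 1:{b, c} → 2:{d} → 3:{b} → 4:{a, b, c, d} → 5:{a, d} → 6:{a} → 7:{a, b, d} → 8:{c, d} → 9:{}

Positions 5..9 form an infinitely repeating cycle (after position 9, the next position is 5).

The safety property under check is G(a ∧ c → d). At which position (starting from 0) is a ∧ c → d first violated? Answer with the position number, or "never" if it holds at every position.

a ∧ c → d holds at every position 0..9, and those are all the positions the trace ever visits, so the invariant G(a ∧ c → d) is never violated.

never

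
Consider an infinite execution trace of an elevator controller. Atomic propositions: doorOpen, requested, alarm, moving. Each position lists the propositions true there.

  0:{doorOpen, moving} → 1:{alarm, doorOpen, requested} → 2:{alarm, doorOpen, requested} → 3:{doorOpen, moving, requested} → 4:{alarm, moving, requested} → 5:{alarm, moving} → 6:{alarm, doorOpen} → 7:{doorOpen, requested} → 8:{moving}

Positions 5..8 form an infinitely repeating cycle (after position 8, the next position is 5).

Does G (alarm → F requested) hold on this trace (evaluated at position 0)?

Satisfied

alarm → F requested holds at every position 0..8, and those are all positions ever visited, so G (alarm → F requested) holds.
Positions where alarm holds: 1, 2, 4, 5, 6.
Check F requested at each: 1→ok, 2→ok, 4→ok, 5→ok, 6→ok.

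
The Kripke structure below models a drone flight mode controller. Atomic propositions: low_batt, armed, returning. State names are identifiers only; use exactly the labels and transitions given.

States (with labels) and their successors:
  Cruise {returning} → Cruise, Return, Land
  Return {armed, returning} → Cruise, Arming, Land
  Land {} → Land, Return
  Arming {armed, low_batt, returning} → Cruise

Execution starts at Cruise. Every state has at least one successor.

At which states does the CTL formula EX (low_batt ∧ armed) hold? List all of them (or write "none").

{Return}

States satisfying low_batt ∧ armed: {Arming}.
States satisfying EX (low_batt ∧ armed): {Return}.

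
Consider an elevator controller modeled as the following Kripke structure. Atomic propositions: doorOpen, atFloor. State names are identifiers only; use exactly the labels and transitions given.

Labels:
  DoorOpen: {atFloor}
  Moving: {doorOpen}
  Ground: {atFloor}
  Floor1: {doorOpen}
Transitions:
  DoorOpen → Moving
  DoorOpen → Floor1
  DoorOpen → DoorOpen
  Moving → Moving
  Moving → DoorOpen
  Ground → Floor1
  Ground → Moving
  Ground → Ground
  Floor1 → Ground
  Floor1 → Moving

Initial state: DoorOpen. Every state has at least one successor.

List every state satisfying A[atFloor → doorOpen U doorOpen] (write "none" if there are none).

States satisfying atFloor → doorOpen: {Moving, Floor1}.
States satisfying doorOpen: {Moving, Floor1}.
States satisfying A[atFloor → doorOpen U doorOpen]: {Moving, Floor1}.

{Moving, Floor1}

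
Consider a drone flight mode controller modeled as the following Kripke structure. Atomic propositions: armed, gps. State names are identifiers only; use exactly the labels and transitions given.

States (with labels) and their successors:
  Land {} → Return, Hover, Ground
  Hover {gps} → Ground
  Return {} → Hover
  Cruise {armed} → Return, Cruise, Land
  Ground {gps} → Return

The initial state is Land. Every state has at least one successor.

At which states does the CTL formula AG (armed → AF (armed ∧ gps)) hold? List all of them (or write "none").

{Land, Hover, Return, Ground}

States satisfying armed → AF (armed ∧ gps): {Land, Hover, Return, Ground}.
States satisfying AG (armed → AF (armed ∧ gps)): {Land, Hover, Return, Ground}.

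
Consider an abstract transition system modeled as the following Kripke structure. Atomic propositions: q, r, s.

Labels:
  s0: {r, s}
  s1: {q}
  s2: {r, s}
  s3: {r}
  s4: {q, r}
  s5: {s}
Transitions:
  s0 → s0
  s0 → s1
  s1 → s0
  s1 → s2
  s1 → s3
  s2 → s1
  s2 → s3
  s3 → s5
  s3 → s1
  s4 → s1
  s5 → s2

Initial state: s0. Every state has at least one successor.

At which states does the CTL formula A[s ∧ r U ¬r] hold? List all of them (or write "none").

{s1, s5}

States satisfying s ∧ r: {s0, s2}.
States satisfying ¬r: {s1, s5}.
States satisfying A[s ∧ r U ¬r]: {s1, s5}.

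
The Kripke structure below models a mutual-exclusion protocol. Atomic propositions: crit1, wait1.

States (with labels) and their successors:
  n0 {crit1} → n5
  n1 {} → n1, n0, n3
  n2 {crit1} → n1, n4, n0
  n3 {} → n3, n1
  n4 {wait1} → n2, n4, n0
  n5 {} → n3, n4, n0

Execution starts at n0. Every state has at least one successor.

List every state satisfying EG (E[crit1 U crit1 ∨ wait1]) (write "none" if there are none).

{n2, n4}

States satisfying E[crit1 U crit1 ∨ wait1]: {n0, n2, n4}.
States satisfying EG (E[crit1 U crit1 ∨ wait1]): {n2, n4}.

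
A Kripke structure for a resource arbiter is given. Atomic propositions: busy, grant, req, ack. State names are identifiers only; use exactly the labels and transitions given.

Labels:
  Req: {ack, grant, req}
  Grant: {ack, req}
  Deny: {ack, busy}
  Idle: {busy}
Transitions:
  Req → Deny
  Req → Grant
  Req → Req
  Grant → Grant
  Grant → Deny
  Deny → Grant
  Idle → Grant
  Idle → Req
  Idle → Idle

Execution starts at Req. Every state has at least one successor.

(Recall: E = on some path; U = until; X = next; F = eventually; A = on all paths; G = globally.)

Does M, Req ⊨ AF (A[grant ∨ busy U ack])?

States satisfying A[grant ∨ busy U ack]: {Req, Grant, Deny}.
States satisfying AF (A[grant ∨ busy U ack]): {Req, Grant, Deny}.
Req ∈ Sat(AF (A[grant ∨ busy U ack])).

Satisfied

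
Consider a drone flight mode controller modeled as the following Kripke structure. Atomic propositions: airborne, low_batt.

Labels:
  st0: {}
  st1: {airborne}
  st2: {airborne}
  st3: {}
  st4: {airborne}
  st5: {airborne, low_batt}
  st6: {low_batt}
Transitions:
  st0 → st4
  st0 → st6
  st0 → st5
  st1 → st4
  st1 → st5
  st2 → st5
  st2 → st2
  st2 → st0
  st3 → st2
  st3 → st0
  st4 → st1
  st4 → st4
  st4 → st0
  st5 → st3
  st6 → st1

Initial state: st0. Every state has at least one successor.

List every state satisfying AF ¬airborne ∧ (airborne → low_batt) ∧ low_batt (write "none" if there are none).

{st5, st6}

States satisfying ¬airborne: {st0, st3, st6}.
States satisfying AF ¬airborne: {st0, st3, st5, st6}.
States satisfying airborne → low_batt: {st0, st3, st5, st6}.
States satisfying (airborne → low_batt) ∧ low_batt: {st5, st6}.
States satisfying AF ¬airborne ∧ (airborne → low_batt) ∧ low_batt: {st5, st6}.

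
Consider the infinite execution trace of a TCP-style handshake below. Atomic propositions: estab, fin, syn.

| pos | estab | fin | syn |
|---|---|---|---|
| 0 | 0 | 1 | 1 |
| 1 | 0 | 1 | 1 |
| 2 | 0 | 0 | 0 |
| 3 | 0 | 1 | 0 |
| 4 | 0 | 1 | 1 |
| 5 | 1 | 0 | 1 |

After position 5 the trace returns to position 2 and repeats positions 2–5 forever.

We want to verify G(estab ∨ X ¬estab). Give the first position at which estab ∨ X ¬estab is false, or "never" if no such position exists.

4

Check estab ∨ X ¬estab at each position in order: 0 ✓, 1 ✓, 2 ✓, 3 ✓.
At position 4 the labels are {fin, syn} and the next position 5 has {estab, syn}, so estab ∨ X ¬estab is false there. This is the first violation.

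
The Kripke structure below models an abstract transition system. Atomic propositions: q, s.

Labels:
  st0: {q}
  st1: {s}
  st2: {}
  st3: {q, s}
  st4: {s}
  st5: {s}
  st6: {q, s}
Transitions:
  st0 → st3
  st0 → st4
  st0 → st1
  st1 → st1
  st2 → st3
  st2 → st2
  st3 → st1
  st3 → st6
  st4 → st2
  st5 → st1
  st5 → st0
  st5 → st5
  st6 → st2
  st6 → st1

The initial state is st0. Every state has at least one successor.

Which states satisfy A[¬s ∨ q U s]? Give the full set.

States satisfying ¬s ∨ q: {st0, st2, st3, st6}.
States satisfying s: {st1, st3, st4, st5, st6}.
States satisfying A[¬s ∨ q U s]: {st0, st1, st3, st4, st5, st6}.

{st0, st1, st3, st4, st5, st6}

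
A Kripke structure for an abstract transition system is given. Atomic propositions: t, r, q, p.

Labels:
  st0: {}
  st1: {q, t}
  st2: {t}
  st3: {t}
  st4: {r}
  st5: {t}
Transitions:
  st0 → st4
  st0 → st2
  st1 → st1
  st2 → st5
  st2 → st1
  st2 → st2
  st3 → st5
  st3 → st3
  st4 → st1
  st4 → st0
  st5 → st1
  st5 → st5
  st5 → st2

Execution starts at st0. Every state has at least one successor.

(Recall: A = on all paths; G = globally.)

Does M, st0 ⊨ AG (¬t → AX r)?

States satisfying ¬t → AX r: {st1, st2, st3, st5}.
States satisfying AG (¬t → AX r): {st1, st2, st3, st5}.
st0 is reachable from st0 and violates ¬t → AX r, so AG fails at st0.
st0 ∉ Sat(AG (¬t → AX r)).

No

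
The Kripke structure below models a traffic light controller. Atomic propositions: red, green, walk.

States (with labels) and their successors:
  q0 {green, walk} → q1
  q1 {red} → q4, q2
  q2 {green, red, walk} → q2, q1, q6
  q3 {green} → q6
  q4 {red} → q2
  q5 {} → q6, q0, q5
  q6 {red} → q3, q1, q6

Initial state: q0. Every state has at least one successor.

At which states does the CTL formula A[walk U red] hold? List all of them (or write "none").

{q0, q1, q2, q4, q6}

States satisfying walk: {q0, q2}.
States satisfying red: {q1, q2, q4, q6}.
States satisfying A[walk U red]: {q0, q1, q2, q4, q6}.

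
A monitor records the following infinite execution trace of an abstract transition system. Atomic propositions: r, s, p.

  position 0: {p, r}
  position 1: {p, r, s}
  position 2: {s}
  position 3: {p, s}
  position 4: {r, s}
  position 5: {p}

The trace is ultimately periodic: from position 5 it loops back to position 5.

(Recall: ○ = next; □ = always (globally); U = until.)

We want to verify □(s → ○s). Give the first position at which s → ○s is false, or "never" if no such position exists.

4

Check s → ○s at each position in order: 0 ✓, 1 ✓, 2 ✓, 3 ✓.
At position 4 the labels are {r, s} and the next position 5 has {p}, so s → ○s is false there. This is the first violation.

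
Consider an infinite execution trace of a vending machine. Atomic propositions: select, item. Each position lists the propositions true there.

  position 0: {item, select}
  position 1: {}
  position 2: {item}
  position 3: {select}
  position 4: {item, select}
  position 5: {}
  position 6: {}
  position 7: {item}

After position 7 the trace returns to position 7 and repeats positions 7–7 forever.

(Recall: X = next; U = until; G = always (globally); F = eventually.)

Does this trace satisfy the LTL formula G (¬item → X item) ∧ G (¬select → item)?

Does not hold

¬item → X item must hold at every position from 0 onward. It fails at position 5, so G (¬item → X item) is false.
Positions where ¬item holds: 1, 3, 5, 6.
Check X item at each: 1→ok, 3→ok, 5→fails, 6→ok.
¬select → item must hold at every position from 0 onward. It fails at position 1, so G (¬select → item) is false.
Positions where ¬select holds: 1, 2, 5, 6, 7.
Check item at each: 1→fails, 2→ok, 5→fails, 6→fails, 7→ok.
At position 0: G (¬item → X item) is false; G (¬select → item) is false; so G (¬item → X item) ∧ G (¬select → item) is false.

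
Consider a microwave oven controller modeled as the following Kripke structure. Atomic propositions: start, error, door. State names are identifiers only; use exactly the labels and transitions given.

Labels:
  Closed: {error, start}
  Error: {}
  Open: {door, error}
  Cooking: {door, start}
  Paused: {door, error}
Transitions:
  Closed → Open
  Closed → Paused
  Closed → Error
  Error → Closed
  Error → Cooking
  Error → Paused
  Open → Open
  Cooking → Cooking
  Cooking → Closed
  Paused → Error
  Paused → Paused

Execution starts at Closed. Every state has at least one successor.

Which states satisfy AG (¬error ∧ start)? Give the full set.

none

States satisfying ¬error ∧ start: {Cooking}.
States satisfying AG (¬error ∧ start): ∅.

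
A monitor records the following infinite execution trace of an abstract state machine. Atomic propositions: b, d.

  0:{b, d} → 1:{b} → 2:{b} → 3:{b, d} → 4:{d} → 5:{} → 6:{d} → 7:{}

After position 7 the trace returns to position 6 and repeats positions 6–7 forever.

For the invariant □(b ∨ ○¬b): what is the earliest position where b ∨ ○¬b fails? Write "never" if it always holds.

b ∨ ○¬b holds at every position 0..7, and those are all the positions the trace ever visits, so the invariant □(b ∨ ○¬b) is never violated.

never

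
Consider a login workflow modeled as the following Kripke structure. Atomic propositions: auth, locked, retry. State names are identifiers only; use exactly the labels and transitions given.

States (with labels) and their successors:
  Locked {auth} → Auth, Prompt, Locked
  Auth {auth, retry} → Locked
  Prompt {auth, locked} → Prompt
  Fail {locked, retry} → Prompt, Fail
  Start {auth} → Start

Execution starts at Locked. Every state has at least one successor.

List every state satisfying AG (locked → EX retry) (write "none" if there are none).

States satisfying locked → EX retry: {Locked, Auth, Fail, Start}.
States satisfying AG (locked → EX retry): {Start}.

{Start}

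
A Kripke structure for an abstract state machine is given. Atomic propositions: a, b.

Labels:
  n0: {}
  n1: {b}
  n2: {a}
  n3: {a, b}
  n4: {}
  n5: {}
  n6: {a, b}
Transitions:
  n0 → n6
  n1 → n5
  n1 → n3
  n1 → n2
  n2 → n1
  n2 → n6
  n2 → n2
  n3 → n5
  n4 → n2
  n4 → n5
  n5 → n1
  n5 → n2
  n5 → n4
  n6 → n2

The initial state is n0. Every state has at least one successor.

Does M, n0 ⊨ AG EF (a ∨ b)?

Holds

States satisfying EF (a ∨ b): {n0, n1, n2, n3, n4, n5, n6}.
States satisfying AG EF (a ∨ b): {n0, n1, n2, n3, n4, n5, n6}.
Every state reachable from n0 satisfies EF (a ∨ b).
n0 ∈ Sat(AG EF (a ∨ b)).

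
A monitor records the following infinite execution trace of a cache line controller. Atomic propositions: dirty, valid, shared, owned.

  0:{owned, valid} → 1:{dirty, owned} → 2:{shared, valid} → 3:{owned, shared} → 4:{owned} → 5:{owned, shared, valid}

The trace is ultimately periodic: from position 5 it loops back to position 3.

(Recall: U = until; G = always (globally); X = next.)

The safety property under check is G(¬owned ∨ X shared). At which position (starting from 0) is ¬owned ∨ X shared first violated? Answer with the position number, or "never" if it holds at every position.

At position 0 the labels are {owned, valid} and the next position 1 has {dirty, owned}, so ¬owned ∨ X shared is false there. This is the first violation.

0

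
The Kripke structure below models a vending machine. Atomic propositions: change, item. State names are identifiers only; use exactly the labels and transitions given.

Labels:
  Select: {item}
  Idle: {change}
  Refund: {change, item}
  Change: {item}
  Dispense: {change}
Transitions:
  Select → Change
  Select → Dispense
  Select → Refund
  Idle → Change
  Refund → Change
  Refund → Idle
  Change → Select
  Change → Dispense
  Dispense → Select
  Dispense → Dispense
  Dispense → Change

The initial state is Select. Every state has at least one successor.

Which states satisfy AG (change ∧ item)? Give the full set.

none

States satisfying change ∧ item: {Refund}.
States satisfying AG (change ∧ item): ∅.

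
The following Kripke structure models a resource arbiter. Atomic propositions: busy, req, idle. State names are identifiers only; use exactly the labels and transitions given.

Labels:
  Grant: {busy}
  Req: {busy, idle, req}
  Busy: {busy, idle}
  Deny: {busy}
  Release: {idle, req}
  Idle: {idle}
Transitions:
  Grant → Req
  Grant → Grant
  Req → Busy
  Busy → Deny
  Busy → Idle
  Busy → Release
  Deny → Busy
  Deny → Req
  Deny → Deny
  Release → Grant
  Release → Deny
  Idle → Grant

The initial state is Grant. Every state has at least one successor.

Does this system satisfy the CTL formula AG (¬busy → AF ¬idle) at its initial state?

States satisfying ¬busy → AF ¬idle: {Grant, Req, Busy, Deny, Release, Idle}.
States satisfying AG (¬busy → AF ¬idle): {Grant, Req, Busy, Deny, Release, Idle}.
Every state reachable from Grant satisfies ¬busy → AF ¬idle.
Grant ∈ Sat(AG (¬busy → AF ¬idle)).

Satisfied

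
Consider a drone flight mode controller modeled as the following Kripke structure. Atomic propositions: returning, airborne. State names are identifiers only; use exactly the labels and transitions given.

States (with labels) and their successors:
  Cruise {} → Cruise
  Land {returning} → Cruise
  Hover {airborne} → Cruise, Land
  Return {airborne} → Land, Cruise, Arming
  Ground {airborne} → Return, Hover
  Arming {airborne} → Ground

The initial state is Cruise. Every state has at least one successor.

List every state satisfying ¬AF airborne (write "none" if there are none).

{Cruise, Land}

States satisfying airborne: {Hover, Return, Ground, Arming}.
States satisfying AF airborne: {Hover, Return, Ground, Arming}.
States satisfying ¬AF airborne: {Cruise, Land}.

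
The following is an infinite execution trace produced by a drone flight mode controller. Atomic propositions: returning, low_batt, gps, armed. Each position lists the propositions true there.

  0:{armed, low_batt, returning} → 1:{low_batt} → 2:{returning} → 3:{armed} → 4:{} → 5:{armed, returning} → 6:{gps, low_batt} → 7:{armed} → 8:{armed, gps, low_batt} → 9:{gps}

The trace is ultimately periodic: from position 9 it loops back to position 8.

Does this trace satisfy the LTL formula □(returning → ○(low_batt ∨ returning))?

returning → ○(low_batt ∨ returning) must hold at every position from 0 onward. It fails at position 2, so □(returning → ○(low_batt ∨ returning)) is false.
Positions where returning holds: 0, 2, 5.
Check ○(low_batt ∨ returning) at each: 0→ok, 2→fails, 5→ok.

No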